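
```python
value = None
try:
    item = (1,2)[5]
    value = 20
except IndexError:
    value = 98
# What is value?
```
98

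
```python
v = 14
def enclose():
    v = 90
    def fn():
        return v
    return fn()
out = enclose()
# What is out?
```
90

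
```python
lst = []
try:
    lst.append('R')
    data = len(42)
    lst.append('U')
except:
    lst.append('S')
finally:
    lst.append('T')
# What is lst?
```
['R', 'S', 'T']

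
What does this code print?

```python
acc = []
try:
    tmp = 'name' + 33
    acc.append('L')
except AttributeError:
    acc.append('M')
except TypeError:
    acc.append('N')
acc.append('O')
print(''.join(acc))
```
NO

TypeError is caught by its specific handler, not AttributeError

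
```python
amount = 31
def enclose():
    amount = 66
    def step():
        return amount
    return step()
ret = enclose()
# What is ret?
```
66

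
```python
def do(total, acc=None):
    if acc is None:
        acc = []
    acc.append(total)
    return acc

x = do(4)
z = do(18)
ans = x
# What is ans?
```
[4]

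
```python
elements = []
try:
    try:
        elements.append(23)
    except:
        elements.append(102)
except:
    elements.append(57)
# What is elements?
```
[23]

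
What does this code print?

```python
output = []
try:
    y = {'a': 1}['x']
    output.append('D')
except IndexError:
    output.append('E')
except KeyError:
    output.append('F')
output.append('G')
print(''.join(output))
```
FG

KeyError is caught by its specific handler, not IndexError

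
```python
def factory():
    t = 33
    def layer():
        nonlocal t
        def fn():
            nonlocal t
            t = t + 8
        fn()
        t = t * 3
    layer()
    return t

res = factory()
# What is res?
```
123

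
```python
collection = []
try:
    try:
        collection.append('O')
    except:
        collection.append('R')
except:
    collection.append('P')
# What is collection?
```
['O']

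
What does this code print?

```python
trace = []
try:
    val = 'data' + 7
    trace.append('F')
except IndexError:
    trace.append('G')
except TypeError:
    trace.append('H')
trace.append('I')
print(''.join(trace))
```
HI

TypeError is caught by its specific handler, not IndexError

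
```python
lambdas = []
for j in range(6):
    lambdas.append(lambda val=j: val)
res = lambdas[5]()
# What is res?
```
5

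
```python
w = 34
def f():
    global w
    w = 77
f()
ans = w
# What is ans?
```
77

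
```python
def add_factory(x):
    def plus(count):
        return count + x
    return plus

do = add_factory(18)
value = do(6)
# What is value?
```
24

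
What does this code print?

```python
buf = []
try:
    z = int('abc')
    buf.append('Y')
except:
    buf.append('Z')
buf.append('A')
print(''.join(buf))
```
ZA

Exception raised in try, caught by bare except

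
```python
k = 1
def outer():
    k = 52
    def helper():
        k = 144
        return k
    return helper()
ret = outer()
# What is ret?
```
144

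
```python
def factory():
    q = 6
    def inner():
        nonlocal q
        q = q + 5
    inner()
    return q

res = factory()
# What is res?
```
11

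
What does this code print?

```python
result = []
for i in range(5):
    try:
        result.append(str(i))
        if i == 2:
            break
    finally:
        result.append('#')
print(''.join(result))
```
0#1#2#

finally runs even when breaking out of loop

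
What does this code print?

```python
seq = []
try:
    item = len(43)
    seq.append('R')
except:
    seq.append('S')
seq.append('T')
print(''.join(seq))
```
ST

Exception raised in try, caught by bare except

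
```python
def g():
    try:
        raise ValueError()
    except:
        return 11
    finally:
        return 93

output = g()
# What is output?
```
93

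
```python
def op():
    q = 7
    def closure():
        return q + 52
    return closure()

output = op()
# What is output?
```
59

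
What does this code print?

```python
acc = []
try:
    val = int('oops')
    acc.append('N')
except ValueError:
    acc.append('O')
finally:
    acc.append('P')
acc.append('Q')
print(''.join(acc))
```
OPQ

finally always runs, even after exception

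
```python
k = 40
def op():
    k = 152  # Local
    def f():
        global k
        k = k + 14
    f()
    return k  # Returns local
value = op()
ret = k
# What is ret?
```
54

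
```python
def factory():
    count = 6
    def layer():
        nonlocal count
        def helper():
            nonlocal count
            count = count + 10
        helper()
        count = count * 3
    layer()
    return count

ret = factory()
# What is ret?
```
48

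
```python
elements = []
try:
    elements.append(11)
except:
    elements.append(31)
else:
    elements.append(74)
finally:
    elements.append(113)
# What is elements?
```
[11, 74, 113]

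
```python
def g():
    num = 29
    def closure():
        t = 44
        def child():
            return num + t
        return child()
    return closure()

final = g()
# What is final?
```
73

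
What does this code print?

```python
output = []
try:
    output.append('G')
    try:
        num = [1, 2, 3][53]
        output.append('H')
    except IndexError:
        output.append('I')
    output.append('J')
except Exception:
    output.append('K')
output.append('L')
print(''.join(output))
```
GIJL

Inner exception caught by inner handler, outer continues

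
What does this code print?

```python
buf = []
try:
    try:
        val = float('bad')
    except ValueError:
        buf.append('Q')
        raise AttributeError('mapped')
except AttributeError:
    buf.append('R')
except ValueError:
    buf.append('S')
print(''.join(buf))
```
QR

New AttributeError raised, caught by outer AttributeError handler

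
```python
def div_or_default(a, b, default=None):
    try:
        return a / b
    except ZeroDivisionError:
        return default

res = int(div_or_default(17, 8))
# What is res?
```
2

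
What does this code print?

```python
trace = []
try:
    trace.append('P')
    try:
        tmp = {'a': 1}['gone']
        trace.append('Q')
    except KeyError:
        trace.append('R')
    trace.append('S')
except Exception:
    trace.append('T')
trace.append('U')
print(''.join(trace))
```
PRSU

Inner exception caught by inner handler, outer continues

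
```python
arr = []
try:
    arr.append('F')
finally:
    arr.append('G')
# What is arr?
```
['F', 'G']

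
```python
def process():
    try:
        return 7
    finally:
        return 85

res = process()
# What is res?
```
85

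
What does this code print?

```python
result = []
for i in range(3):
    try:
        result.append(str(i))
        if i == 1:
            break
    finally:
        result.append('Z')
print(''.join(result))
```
0Z1Z

finally runs even when breaking out of loop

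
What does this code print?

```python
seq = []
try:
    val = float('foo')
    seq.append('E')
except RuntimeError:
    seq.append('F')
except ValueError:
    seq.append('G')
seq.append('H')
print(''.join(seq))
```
GH

ValueError is caught by its specific handler, not RuntimeError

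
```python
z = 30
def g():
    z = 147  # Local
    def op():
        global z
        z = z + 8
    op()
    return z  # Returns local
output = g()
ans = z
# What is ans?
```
38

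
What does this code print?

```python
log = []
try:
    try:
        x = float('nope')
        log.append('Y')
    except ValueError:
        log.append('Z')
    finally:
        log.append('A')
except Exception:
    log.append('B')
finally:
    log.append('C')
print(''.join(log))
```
ZAC

Both finally blocks run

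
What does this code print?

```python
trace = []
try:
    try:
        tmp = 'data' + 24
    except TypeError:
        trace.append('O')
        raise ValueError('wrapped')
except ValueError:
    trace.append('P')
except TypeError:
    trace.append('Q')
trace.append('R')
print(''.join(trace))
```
OPR

ValueError raised and caught, original TypeError not re-raised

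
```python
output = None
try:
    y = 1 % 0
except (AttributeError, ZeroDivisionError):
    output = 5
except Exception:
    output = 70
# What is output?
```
5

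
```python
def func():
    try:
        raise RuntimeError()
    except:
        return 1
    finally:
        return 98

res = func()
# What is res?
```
98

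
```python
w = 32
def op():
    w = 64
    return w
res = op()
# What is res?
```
64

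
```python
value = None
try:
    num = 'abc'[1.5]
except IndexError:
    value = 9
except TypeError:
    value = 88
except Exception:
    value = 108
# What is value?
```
88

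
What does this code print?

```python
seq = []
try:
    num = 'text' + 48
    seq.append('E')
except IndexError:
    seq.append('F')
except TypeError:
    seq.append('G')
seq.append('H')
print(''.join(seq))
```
GH

TypeError is caught by its specific handler, not IndexError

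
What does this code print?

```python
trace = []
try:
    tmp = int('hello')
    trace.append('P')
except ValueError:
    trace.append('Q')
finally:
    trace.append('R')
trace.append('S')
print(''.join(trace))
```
QRS

finally always runs, even after exception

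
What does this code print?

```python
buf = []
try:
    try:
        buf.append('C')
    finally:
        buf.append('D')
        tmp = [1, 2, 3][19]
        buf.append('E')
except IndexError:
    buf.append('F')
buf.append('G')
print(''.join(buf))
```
CDFG

Exception in inner finally caught by outer except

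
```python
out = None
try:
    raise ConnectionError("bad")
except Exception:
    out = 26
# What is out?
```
26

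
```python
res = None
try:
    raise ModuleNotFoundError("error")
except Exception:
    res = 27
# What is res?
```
27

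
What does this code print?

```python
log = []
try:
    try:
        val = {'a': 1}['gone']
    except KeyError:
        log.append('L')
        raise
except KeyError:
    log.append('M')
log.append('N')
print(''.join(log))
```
LMN

raise without argument re-raises current exception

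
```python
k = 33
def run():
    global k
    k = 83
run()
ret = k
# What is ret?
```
83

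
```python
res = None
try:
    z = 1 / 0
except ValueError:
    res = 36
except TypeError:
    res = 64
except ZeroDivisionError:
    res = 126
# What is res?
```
126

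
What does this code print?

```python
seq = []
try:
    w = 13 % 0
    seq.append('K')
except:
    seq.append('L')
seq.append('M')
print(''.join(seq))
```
LM

Exception raised in try, caught by bare except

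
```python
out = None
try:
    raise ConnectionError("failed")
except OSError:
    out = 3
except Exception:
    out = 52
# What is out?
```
3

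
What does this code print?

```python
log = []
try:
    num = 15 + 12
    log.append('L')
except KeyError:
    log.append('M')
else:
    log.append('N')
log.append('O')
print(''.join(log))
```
LNO

else block runs when no exception occurs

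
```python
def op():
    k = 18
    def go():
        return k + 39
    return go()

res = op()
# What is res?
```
57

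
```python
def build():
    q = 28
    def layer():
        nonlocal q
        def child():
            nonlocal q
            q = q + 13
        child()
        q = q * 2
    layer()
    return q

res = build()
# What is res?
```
82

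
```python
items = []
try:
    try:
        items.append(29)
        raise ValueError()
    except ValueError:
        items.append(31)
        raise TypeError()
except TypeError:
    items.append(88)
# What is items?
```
[29, 31, 88]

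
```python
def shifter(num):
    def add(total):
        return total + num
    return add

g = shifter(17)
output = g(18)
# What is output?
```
35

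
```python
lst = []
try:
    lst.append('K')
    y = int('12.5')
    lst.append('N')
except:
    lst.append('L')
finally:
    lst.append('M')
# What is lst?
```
['K', 'L', 'M']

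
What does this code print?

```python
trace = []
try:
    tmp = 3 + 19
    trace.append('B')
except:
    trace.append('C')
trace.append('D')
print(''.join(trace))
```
BD

No exception, try block completes normally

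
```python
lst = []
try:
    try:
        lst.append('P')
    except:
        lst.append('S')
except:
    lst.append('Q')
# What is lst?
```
['P']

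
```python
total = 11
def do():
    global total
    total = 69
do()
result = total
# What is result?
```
69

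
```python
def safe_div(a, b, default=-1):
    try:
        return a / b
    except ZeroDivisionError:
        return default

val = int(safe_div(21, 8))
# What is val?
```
2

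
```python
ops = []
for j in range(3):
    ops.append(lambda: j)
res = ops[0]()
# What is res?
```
2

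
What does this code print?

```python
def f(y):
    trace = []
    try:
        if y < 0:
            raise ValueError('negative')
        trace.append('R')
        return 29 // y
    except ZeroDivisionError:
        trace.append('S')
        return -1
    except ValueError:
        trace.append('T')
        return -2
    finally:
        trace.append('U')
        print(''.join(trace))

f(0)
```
RSU

y=0 causes ZeroDivisionError, caught, finally prints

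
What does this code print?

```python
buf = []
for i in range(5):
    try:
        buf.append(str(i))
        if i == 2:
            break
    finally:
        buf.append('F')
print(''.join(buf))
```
0F1F2F

finally runs even when breaking out of loop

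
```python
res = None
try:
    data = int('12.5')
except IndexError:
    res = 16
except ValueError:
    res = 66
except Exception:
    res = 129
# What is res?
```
66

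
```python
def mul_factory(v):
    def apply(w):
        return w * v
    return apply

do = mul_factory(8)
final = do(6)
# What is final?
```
48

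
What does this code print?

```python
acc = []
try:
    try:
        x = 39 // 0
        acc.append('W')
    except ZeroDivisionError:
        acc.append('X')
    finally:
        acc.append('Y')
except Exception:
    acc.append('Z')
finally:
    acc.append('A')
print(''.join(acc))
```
XYA

Both finally blocks run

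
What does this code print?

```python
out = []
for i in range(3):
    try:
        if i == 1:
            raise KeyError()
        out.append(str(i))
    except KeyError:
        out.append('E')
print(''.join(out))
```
0E2

Exception on i=1 caught, loop continues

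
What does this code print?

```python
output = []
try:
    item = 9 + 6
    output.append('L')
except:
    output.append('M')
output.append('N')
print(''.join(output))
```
LN

No exception, try block completes normally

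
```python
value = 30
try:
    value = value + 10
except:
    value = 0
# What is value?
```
40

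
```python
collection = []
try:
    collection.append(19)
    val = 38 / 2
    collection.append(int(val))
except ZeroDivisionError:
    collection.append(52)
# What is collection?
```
[19, 19]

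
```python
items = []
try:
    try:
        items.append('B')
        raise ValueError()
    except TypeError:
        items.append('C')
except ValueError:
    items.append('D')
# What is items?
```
['B', 'D']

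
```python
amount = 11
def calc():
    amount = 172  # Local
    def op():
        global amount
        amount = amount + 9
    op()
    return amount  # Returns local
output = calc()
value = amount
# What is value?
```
20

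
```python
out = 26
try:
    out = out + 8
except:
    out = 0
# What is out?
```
34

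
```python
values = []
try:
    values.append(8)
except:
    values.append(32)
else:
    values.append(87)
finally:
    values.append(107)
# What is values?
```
[8, 87, 107]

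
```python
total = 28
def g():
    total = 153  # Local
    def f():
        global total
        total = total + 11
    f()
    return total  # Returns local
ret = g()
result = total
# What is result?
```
39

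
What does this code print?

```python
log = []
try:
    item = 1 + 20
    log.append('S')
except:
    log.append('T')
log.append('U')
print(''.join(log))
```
SU

No exception, try block completes normally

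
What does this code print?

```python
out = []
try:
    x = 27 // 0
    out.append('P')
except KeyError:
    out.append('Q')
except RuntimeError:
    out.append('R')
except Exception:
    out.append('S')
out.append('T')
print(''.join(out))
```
ST

ZeroDivisionError not specifically caught, falls to Exception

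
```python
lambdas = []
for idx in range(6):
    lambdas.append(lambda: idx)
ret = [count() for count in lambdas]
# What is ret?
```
[5, 5, 5, 5, 5, 5]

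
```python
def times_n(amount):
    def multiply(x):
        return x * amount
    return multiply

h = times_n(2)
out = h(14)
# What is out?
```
28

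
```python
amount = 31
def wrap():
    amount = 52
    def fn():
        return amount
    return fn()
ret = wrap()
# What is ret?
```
52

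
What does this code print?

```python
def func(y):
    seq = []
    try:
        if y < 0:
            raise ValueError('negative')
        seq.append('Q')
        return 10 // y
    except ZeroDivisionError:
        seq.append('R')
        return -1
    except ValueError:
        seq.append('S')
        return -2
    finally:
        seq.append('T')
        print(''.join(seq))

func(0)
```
QRT

y=0 causes ZeroDivisionError, caught, finally prints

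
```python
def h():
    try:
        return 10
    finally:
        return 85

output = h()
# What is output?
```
85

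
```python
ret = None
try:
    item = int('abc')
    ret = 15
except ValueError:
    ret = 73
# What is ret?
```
73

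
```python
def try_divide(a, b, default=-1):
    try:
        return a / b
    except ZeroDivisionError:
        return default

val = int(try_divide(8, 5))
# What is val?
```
1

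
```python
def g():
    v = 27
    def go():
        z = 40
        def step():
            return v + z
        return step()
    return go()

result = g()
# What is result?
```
67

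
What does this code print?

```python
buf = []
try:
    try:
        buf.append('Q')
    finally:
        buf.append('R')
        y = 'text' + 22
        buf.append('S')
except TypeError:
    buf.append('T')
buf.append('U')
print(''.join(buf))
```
QRTU

Exception in inner finally caught by outer except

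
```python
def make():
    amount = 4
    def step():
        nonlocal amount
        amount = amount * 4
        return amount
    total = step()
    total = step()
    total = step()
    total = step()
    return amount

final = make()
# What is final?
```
1024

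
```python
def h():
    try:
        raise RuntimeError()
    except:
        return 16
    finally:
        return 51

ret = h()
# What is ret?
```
51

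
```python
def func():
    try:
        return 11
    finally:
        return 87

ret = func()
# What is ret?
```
87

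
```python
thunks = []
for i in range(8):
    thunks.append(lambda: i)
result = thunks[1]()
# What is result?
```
7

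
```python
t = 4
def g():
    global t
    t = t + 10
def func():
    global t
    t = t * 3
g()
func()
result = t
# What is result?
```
42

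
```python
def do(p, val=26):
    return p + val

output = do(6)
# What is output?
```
32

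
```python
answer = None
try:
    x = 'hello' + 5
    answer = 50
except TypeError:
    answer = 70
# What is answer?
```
70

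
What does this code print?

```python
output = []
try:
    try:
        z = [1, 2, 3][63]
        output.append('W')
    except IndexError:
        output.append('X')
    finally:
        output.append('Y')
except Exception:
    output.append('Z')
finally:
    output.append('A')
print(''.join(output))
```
XYA

Both finally blocks run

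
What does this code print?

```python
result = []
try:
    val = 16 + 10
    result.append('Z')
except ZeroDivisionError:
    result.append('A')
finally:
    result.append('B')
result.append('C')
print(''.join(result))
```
ZBC

finally runs after normal execution too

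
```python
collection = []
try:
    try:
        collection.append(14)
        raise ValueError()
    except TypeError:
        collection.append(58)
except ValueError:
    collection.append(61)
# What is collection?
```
[14, 61]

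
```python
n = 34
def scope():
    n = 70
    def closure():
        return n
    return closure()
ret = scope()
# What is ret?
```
70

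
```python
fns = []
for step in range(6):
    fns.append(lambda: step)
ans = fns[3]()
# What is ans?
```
5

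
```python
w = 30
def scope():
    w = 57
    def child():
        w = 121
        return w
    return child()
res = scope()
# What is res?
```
121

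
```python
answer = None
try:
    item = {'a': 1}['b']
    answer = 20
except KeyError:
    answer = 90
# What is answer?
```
90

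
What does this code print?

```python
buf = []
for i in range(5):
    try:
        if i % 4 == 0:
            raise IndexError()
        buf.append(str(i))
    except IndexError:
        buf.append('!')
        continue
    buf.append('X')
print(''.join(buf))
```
!1X2X3X!

continue in except skips rest of loop body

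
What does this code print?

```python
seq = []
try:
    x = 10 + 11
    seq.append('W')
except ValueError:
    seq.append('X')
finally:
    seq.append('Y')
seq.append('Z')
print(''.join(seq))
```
WYZ

finally runs after normal execution too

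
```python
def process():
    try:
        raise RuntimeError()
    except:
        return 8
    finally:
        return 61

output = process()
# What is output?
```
61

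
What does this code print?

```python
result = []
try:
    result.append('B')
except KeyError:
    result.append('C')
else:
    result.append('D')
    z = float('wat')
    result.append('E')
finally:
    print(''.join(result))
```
BD

Try succeeds, else appends 'D', ValueError in else is uncaught, finally prints before exception propagates ('E' never appended)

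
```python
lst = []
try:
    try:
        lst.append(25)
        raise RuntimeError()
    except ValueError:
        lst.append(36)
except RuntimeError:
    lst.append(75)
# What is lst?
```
[25, 75]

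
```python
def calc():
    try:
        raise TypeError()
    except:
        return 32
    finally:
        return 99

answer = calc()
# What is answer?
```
99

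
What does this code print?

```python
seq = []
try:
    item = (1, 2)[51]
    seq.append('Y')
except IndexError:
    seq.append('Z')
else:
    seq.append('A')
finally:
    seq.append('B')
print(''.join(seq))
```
ZB

Exception: except runs, else skipped, finally runs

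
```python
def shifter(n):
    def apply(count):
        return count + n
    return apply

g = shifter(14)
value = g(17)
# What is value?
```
31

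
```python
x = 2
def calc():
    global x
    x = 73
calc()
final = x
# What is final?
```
73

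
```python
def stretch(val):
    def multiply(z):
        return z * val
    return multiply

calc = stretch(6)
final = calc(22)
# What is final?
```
132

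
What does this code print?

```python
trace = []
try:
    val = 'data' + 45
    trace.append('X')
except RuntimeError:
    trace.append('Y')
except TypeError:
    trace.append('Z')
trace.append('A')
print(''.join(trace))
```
ZA

TypeError is caught by its specific handler, not RuntimeError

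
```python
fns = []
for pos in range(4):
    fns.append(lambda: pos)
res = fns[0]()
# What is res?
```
3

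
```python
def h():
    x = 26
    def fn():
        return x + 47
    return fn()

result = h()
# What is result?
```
73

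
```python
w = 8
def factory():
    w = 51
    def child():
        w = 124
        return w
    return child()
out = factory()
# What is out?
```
124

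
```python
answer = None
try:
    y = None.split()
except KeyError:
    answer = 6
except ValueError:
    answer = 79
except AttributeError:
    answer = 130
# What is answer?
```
130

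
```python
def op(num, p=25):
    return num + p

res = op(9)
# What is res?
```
34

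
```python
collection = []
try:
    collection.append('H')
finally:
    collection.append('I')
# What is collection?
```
['H', 'I']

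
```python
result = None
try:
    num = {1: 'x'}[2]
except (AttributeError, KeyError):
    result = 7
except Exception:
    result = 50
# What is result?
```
7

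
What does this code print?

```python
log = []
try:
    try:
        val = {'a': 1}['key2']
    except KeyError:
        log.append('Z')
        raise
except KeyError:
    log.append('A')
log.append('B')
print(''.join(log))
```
ZAB

raise without argument re-raises current exception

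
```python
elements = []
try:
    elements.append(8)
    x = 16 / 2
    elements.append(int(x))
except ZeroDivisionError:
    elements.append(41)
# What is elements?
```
[8, 8]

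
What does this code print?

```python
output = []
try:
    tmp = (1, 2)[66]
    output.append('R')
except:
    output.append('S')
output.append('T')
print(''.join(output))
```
ST

Exception raised in try, caught by bare except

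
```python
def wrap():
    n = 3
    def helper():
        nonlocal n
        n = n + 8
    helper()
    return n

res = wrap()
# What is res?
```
11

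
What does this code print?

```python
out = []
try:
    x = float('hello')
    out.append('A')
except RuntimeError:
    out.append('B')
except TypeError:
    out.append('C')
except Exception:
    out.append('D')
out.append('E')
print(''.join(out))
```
DE

ValueError not specifically caught, falls to Exception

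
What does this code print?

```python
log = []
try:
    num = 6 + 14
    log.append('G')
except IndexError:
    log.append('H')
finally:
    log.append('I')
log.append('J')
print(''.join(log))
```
GIJ

finally runs after normal execution too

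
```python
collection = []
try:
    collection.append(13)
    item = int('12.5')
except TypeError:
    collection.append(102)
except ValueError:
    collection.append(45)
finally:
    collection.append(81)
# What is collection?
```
[13, 45, 81]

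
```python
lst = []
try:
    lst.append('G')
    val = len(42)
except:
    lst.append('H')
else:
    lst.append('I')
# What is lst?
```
['G', 'H']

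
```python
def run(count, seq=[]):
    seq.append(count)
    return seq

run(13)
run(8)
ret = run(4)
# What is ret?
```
[13, 8, 4]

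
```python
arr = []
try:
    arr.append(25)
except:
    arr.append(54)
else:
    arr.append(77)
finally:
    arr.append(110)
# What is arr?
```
[25, 77, 110]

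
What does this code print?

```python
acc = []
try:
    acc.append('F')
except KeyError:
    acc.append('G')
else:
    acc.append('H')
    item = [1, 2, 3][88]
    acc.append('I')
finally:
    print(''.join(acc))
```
FH

Try succeeds, else appends 'H', IndexError in else is uncaught, finally prints before exception propagates ('I' never appended)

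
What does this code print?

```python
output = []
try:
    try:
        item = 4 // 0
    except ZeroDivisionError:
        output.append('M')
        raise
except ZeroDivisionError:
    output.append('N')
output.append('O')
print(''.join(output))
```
MNO

raise without argument re-raises current exception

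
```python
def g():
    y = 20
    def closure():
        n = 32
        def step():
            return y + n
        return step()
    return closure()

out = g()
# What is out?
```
52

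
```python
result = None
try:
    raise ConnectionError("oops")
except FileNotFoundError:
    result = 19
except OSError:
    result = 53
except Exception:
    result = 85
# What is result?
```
53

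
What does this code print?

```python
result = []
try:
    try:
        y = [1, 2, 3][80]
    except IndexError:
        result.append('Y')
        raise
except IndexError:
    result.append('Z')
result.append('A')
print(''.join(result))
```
YZA

raise without argument re-raises current exception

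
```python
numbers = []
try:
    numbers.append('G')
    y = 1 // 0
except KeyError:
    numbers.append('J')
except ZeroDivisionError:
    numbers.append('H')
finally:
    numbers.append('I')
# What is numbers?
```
['G', 'H', 'I']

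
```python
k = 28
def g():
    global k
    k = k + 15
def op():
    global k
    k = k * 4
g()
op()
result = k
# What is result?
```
172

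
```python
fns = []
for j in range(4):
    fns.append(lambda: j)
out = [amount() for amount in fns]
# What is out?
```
[3, 3, 3, 3]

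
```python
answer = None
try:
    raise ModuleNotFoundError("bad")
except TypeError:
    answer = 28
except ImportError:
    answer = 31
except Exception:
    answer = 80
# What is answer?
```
31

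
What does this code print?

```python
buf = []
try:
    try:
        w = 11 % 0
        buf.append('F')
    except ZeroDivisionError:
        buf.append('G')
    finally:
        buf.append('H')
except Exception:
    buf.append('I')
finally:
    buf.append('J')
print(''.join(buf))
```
GHJ

Both finally blocks run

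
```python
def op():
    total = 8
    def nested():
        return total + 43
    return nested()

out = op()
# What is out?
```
51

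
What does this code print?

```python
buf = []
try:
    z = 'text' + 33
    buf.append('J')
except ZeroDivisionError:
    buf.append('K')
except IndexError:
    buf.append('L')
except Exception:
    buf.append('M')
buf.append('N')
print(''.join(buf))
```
MN

TypeError not specifically caught, falls to Exception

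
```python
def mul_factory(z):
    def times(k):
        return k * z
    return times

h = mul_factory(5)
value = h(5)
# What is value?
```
25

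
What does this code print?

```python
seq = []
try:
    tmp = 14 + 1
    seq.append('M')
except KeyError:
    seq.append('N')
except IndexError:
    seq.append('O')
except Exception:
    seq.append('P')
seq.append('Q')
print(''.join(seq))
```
MQ

No exception, try block completes normally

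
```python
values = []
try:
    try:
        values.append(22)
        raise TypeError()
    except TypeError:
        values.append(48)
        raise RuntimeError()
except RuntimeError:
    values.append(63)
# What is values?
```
[22, 48, 63]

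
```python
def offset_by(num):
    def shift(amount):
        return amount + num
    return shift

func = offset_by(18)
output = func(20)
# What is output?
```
38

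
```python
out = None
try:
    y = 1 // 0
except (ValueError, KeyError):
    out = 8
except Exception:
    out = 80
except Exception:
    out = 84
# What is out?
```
80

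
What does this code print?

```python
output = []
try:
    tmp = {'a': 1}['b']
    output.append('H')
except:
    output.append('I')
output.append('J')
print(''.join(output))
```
IJ

Exception raised in try, caught by bare except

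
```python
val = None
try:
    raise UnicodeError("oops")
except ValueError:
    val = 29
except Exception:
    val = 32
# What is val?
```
29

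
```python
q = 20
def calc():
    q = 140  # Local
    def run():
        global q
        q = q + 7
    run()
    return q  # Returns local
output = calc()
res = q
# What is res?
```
27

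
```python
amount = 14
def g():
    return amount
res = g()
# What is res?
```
14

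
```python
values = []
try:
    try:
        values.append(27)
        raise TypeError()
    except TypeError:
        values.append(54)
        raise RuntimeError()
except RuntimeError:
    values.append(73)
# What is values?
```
[27, 54, 73]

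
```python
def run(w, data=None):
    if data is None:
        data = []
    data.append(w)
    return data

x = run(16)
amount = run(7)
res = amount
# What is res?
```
[7]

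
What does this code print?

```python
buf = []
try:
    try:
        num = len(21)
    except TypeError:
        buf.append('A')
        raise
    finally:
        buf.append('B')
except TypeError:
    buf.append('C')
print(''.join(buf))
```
ABC

finally runs before re-raised exception propagates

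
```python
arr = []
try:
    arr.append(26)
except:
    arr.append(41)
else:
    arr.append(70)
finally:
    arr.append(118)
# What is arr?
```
[26, 70, 118]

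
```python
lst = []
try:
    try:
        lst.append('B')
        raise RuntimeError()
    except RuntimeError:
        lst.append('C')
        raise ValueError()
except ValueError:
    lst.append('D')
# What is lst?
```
['B', 'C', 'D']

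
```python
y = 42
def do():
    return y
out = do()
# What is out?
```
42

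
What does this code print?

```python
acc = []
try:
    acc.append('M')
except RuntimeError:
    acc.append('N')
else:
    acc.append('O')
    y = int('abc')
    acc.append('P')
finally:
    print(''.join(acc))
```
MO

Try succeeds, else appends 'O', ValueError in else is uncaught, finally prints before exception propagates ('P' never appended)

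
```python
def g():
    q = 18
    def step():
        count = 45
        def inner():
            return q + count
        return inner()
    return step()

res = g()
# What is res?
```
63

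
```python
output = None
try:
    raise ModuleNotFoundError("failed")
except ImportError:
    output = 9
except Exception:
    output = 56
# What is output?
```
9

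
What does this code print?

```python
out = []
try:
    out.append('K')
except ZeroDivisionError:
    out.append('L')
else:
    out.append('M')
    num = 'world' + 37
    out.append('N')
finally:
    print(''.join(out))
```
KM

Try succeeds, else appends 'M', TypeError in else is uncaught, finally prints before exception propagates ('N' never appended)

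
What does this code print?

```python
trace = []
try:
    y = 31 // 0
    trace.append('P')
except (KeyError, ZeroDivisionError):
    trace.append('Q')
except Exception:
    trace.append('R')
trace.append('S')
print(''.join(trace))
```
QS

ZeroDivisionError matches tuple containing it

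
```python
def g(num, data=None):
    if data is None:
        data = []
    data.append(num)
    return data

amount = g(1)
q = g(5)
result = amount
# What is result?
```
[1]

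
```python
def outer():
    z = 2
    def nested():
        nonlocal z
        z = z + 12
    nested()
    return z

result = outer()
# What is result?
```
14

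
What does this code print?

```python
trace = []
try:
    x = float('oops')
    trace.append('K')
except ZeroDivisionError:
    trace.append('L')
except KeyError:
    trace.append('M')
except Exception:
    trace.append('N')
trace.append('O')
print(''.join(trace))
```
NO

ValueError not specifically caught, falls to Exception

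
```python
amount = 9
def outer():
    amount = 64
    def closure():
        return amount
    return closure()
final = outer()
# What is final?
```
64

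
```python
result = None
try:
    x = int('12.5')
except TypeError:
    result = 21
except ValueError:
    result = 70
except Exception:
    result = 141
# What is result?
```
70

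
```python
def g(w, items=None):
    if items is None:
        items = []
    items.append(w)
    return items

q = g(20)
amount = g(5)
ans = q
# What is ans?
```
[20]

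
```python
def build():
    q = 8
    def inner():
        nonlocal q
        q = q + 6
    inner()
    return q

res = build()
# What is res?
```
14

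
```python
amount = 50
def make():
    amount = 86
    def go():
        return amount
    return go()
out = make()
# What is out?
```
86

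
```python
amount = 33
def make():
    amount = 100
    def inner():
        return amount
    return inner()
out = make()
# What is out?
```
100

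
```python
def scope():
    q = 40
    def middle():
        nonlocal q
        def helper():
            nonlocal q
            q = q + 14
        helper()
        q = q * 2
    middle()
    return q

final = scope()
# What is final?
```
108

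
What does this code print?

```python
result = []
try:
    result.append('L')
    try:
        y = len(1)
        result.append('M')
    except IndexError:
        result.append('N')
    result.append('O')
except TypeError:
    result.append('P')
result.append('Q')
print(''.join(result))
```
LPQ

Inner handler doesn't match, propagates to outer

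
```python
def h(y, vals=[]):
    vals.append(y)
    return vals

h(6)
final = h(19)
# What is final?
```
[6, 19]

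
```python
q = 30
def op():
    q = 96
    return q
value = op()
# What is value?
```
96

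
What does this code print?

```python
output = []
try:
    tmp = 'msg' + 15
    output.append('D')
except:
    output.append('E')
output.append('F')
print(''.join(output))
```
EF

Exception raised in try, caught by bare except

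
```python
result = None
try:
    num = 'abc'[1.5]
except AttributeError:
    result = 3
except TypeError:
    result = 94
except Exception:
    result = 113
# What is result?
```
94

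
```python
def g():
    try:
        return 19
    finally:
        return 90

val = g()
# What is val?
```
90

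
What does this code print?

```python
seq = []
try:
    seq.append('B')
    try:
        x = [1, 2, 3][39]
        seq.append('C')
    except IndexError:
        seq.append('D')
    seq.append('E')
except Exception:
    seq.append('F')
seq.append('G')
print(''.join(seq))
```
BDEG

Inner exception caught by inner handler, outer continues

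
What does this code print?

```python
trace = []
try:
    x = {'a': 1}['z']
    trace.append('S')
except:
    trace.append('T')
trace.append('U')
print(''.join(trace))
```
TU

Exception raised in try, caught by bare except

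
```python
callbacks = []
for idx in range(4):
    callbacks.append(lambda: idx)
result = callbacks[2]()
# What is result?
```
3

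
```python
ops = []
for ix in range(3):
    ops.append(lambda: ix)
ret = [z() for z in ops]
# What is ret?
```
[2, 2, 2]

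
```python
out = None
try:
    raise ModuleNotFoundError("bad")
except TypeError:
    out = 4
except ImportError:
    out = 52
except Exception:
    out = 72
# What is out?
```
52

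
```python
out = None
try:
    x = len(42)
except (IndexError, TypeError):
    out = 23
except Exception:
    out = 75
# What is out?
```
23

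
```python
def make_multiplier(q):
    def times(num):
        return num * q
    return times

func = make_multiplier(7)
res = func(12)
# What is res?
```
84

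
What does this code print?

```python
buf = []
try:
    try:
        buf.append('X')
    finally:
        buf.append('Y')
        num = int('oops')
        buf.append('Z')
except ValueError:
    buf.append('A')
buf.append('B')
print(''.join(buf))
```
XYAB

Exception in inner finally caught by outer except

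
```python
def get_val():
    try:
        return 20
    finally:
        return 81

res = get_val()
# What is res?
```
81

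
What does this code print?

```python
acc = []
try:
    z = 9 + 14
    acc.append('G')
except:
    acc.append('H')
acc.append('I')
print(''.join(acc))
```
GI

No exception, try block completes normally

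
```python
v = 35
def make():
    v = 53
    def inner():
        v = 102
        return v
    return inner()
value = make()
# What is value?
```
102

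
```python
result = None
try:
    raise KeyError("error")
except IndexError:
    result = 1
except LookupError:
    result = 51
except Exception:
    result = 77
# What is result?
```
51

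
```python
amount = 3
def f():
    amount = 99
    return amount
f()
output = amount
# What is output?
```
3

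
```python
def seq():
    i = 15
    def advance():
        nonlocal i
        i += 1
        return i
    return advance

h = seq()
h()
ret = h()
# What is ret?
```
17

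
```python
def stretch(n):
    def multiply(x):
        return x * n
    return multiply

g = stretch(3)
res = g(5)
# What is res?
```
15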